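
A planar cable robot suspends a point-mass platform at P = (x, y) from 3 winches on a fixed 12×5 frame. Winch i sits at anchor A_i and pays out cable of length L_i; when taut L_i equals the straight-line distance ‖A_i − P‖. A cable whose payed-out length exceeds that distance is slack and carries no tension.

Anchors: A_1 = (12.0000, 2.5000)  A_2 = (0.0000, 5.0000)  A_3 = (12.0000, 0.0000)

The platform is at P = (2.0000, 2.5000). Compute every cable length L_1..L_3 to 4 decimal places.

(10.0000, 3.2016, 10.3078)

L_1: Δ = A_1−P = (10.0000, 0.0000) → ‖Δ‖ = √100.0000 = 10.0000
L_2: Δ = A_2−P = (-2.0000, 2.5000) → ‖Δ‖ = √10.2500 = 3.2016
L_3: Δ = A_3−P = (10.0000, -2.5000) → ‖Δ‖ = √106.2500 = 10.3078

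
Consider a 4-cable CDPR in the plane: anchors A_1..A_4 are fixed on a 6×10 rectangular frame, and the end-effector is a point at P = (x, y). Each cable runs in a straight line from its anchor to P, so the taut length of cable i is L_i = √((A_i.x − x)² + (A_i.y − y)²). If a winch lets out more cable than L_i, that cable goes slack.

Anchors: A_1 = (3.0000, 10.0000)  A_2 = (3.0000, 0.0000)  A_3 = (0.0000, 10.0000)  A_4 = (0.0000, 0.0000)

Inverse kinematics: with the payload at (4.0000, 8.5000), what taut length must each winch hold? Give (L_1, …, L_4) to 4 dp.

L_1 = √((3.0000−4.0000)² + (10.0000−8.5000)²) = 1.8028
L_2 = √((3.0000−4.0000)² + (0.0000−8.5000)²) = 8.5586
L_3 = √((0.0000−4.0000)² + (10.0000−8.5000)²) = 4.2720
L_4 = √((0.0000−4.0000)² + (0.0000−8.5000)²) = 9.3941

(1.8028, 8.5586, 4.2720, 9.3941)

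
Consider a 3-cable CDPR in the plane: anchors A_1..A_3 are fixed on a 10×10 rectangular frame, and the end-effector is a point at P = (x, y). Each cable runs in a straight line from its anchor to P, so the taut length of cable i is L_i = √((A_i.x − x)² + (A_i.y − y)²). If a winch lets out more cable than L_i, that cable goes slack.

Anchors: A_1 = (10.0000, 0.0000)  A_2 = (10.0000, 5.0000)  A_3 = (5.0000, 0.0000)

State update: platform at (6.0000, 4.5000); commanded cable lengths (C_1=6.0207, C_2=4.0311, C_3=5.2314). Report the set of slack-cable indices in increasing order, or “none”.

3

cable 1: L_1 = ‖A_1−P‖ = 6.0208;  C_1 = 6.0207 → taut
cable 2: L_2 = ‖A_2−P‖ = 4.0311;  C_2 = 4.0311 → taut
cable 3: L_3 = ‖A_3−P‖ = 4.6098;  C_3 = 5.2314 → slack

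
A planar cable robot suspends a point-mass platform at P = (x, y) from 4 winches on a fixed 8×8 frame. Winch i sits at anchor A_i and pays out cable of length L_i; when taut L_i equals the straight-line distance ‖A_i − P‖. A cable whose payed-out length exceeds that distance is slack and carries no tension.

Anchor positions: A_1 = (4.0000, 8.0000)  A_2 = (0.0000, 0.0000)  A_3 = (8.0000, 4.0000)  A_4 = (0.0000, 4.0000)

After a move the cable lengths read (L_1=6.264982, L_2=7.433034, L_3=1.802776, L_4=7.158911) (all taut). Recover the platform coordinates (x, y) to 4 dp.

(7.0000, 2.5000)

each cable: (A_i−P)·(A_i−P) = L_i²; let c_i = ‖A_i‖²−L_i²
c_1 = 16.0000+64.0000−39.2500 = 40.7500
row 1: 8.0000x + 16.0000y = 96.0000  (c_2=-55.2500)
row 2: -8.0000x + 8.0000y = -36.0000  (c_3=76.7500)
row 3: 8.0000x + 8.0000y = 76.0000  (c_4=-35.2500)
Cramer on rows 1–2 → x = 7.0000, y = 2.5000
check cable 4: ‖A_4−P‖² = 51.2500 ≈ L_4² = 51.2500 ✓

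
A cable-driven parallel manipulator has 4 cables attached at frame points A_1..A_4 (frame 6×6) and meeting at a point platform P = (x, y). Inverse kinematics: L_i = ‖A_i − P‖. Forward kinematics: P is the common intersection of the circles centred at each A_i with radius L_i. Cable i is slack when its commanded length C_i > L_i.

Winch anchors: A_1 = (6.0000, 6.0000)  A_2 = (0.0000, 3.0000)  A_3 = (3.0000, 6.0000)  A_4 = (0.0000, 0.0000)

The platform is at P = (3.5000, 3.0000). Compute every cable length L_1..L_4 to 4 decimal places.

(3.9051, 3.5000, 3.0414, 4.6098)

L_1: Δ = A_1−P = (2.5000, 3.0000) → ‖Δ‖ = √15.2500 = 3.9051
L_2: Δ = A_2−P = (-3.5000, 0.0000) → ‖Δ‖ = √12.2500 = 3.5000
L_3: Δ = A_3−P = (-0.5000, 3.0000) → ‖Δ‖ = √9.2500 = 3.0414
L_4: Δ = A_4−P = (-3.5000, -3.0000) → ‖Δ‖ = √21.2500 = 4.6098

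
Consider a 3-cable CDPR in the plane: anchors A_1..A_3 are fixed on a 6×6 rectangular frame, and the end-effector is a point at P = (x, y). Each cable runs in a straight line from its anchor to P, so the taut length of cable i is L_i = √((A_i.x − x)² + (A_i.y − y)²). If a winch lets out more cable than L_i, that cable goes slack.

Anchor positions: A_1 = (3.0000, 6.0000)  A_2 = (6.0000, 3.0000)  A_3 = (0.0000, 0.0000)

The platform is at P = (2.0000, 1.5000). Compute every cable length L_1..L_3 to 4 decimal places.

(4.6098, 4.2720, 2.5000)

L_1: Δ = A_1−P = (1.0000, 4.5000) → ‖Δ‖ = √21.2500 = 4.6098
L_2: Δ = A_2−P = (4.0000, 1.5000) → ‖Δ‖ = √18.2500 = 4.2720
L_3: Δ = A_3−P = (-2.0000, -1.5000) → ‖Δ‖ = √6.2500 = 2.5000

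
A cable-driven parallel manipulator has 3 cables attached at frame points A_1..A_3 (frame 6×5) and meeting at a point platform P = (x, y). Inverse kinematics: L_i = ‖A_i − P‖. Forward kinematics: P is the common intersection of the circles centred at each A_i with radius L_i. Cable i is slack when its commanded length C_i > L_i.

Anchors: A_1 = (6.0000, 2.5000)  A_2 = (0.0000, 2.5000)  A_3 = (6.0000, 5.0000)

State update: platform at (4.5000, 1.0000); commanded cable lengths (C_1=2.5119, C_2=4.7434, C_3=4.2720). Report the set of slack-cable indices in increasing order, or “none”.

1

cable 1: √((1.5000)²+(1.5000)²)=2.1213, C_1=2.5119: slack
cable 2: √((-4.5000)²+(1.5000)²)=4.7434, C_2=4.7434: taut
cable 3: √((1.5000)²+(4.0000)²)=4.2720, C_3=4.2720: taut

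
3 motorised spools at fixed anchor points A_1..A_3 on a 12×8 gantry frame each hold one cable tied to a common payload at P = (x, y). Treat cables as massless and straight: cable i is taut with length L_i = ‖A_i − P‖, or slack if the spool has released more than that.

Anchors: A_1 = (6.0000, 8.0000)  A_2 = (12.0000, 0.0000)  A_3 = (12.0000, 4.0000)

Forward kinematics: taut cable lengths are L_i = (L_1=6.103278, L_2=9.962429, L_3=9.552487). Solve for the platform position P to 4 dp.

circle eqns → linear via eq_j − eq_1; set k_j = A_j·A_j − L_j²
k_1 = 36.0000+64.0000−37.2500 = 62.7500
-12.0000·x + 16.0000·y = k_1−k_2 = 18.0000
-12.0000·x + 8.0000·y = k_1−k_3 = -6.0000
solve first two rows → x=2.5000, y=3.0000

(2.5000, 3.0000)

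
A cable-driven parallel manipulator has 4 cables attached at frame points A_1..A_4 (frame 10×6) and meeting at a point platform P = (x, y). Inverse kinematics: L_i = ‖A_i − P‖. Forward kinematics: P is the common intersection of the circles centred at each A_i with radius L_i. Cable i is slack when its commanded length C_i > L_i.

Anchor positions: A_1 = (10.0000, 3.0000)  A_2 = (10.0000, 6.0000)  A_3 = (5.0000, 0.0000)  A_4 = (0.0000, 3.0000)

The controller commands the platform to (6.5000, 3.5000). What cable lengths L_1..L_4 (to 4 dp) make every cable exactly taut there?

L_1 = √((10.0000−6.5000)² + (3.0000−3.5000)²) = 3.5355
L_2 = √((10.0000−6.5000)² + (6.0000−3.5000)²) = 4.3012
L_3 = √((5.0000−6.5000)² + (0.0000−3.5000)²) = 3.8079
L_4 = √((0.0000−6.5000)² + (3.0000−3.5000)²) = 6.5192

(3.5355, 4.3012, 3.8079, 6.5192)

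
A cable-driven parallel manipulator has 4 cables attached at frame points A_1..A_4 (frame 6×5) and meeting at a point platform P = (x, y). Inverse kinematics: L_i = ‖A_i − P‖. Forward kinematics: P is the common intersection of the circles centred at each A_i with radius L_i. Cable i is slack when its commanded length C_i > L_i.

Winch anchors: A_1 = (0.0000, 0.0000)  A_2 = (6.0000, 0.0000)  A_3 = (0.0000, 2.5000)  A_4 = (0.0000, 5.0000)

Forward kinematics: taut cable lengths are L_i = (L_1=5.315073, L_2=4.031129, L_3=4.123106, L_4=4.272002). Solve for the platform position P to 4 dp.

(4.0000, 3.5000)

circle eqns → linear via eq_j − eq_1; set c_j = A_j·A_j − L_j²
c_1 = 0.0000+0.0000−28.2500 = -28.2500
-12.0000·x + 0.0000·y = c_1−c_2 = -48.0000
0.0000·x − 5.0000·y = c_1−c_3 = -17.5000
0.0000·x − 10.0000·y = c_1−c_4 = -35.0000
solve first two rows → x=4.0000, y=3.5000
check cable 4: ‖A_4−P‖² = 18.2500 ≈ L_4² = 18.2500 ✓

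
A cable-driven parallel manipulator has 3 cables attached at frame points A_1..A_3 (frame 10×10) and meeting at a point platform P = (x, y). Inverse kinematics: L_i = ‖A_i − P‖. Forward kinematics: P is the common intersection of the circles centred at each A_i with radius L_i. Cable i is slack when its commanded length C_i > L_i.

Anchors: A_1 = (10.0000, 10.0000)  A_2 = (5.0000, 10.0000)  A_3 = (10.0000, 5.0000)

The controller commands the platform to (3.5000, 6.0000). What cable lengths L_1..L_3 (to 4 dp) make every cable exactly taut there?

(7.6322, 4.2720, 6.5765)

cable 1: Δx=6.5000, Δy=4.0000; L_1 = √(Δx²+Δy²) = 7.6322
cable 2: Δx=1.5000, Δy=4.0000; L_2 = √(Δx²+Δy²) = 4.2720
cable 3: Δx=6.5000, Δy=-1.0000; L_3 = √(Δx²+Δy²) = 6.5765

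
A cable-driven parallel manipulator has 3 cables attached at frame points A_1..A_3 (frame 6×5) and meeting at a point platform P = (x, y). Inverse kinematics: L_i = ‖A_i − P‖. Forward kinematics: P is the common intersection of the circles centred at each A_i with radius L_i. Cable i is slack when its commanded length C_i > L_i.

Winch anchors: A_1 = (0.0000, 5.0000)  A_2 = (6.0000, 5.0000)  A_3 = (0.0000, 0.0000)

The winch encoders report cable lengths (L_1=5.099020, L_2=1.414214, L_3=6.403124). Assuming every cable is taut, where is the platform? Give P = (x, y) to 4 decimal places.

(5.0000, 4.0000)

expand ‖A_i−P‖²=L_i² and subtract eq 1 (k_i ≔ ‖A_i‖²−L_i²)
k_1 = 0.0000+25.0000−26.0000 = -1.0000
eq1−eq2 → [-12.0000  0.0000]·P = -60.0000
eq1−eq3 → [0.0000  10.0000]·P = 40.0000
2×2 solve → P = (5.0000, 4.0000)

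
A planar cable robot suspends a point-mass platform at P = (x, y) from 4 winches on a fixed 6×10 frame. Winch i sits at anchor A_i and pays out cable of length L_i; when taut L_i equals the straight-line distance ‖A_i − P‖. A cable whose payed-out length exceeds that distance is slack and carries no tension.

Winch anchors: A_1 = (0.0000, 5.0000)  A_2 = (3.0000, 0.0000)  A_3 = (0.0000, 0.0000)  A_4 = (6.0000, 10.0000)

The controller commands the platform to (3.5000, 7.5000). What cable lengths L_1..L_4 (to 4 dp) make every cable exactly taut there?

(4.3012, 7.5166, 8.2765, 3.5355)

L_1 = √((0.0000−3.5000)² + (5.0000−7.5000)²) = 4.3012
L_2 = √((3.0000−3.5000)² + (0.0000−7.5000)²) = 7.5166
L_3 = √((0.0000−3.5000)² + (0.0000−7.5000)²) = 8.2765
L_4 = √((6.0000−3.5000)² + (10.0000−7.5000)²) = 3.5355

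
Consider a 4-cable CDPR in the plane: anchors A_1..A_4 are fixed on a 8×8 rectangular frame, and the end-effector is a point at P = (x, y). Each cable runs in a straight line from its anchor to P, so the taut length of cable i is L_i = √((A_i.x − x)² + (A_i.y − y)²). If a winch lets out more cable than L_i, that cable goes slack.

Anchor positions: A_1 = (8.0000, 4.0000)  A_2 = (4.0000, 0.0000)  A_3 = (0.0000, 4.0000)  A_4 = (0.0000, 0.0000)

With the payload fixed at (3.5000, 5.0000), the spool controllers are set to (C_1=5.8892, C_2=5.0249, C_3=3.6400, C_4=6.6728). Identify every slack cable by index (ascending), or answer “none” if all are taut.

1, 4

cable 1: L_1 = ‖A_1−P‖ = 4.6098;  C_1 = 5.8892 → slack
cable 2: L_2 = ‖A_2−P‖ = 5.0249;  C_2 = 5.0249 → taut
cable 3: L_3 = ‖A_3−P‖ = 3.6401;  C_3 = 3.6400 → taut
cable 4: L_4 = ‖A_4−P‖ = 6.1033;  C_4 = 6.6728 → slack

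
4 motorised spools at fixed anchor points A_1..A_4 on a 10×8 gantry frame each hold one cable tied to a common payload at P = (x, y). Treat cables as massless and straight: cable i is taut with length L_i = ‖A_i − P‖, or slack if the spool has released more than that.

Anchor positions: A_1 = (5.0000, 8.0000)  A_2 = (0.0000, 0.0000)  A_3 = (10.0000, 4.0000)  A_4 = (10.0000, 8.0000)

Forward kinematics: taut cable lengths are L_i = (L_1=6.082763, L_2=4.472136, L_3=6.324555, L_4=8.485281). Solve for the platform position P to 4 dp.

expand ‖A_i−P‖²=L_i² and subtract eq 1 (q_i ≔ ‖A_i‖²−L_i²)
q_1 = 25.0000+64.0000−37.0000 = 52.0000
eq1−eq2 → [10.0000  16.0000]·P = 72.0000
eq1−eq3 → [-10.0000  8.0000]·P = -24.0000
eq1−eq4 → [-10.0000  0.0000]·P = -40.0000
2×2 solve → P = (4.0000, 2.0000)
check cable 4: ‖A_4−P‖² = 72.0000 ≈ L_4² = 72.0000 ✓

(4.0000, 2.0000)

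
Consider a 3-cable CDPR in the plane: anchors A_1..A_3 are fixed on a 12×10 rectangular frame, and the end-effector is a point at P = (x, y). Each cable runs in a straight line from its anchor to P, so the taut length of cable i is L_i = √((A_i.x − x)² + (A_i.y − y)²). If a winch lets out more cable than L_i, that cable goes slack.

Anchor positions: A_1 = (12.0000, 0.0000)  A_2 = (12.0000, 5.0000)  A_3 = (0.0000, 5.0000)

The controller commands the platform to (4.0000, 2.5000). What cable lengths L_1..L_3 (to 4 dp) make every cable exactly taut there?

L_1 = √((12.0000−4.0000)² + (0.0000−2.5000)²) = 8.3815
L_2 = √((12.0000−4.0000)² + (5.0000−2.5000)²) = 8.3815
L_3 = √((0.0000−4.0000)² + (5.0000−2.5000)²) = 4.7170

(8.3815, 8.3815, 4.7170)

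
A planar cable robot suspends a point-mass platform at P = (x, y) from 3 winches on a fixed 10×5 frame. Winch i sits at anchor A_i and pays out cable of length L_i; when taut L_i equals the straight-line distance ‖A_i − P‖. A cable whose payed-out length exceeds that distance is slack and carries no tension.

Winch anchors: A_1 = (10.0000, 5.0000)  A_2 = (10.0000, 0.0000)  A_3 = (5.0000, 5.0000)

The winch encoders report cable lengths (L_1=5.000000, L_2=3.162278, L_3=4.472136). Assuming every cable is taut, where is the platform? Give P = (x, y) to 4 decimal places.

circle eqns → linear via eq_j − eq_1; set q_j = A_j·A_j − L_j²
q_1 = 100.0000+25.0000−25.0000 = 100.0000
0.0000·x + 10.0000·y = q_1−q_2 = 10.0000
10.0000·x + 0.0000·y = q_1−q_3 = 70.0000
solve first two rows → x=7.0000, y=1.0000

(7.0000, 1.0000)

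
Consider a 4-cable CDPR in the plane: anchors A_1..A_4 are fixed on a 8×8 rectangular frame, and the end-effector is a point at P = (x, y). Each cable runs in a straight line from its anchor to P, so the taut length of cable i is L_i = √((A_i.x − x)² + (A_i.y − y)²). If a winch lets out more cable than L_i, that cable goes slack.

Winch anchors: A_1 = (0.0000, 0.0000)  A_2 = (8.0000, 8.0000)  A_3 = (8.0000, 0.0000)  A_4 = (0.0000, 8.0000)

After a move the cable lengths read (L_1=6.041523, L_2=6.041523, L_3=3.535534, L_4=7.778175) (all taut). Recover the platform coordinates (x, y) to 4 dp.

each cable: (A_i−P)·(A_i−P) = L_i²; let c_i = ‖A_i‖²−L_i²
c_1 = 0.0000+0.0000−36.5000 = -36.5000
row 1: -16.0000x − 16.0000y = -128.0000  (c_2=91.5000)
row 2: -16.0000x + 0.0000y = -88.0000  (c_3=51.5000)
row 3: 0.0000x − 16.0000y = -40.0000  (c_4=3.5000)
Cramer on rows 1–2 → x = 5.5000, y = 2.5000
check cable 4: ‖A_4−P‖² = 60.5000 ≈ L_4² = 60.5000 ✓

(5.5000, 2.5000)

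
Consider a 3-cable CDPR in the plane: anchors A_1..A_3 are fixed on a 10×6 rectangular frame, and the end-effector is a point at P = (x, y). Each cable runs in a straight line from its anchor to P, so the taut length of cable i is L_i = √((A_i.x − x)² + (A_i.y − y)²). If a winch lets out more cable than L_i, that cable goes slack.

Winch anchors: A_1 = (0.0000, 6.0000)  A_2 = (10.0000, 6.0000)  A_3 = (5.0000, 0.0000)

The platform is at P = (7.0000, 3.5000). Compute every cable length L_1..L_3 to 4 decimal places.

L_1: Δ = A_1−P = (-7.0000, 2.5000) → ‖Δ‖ = √55.2500 = 7.4330
L_2: Δ = A_2−P = (3.0000, 2.5000) → ‖Δ‖ = √15.2500 = 3.9051
L_3: Δ = A_3−P = (-2.0000, -3.5000) → ‖Δ‖ = √16.2500 = 4.0311

(7.4330, 3.9051, 4.0311)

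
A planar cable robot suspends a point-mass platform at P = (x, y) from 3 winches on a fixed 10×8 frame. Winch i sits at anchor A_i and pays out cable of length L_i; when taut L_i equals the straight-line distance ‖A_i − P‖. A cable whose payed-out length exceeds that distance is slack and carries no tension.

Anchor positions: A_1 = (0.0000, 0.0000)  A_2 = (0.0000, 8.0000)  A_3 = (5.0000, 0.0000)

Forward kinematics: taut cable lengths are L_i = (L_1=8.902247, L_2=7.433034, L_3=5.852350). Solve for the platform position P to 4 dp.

each cable: (A_i−P)·(A_i−P) = L_i²; let k_i = ‖A_i‖²−L_i²
k_1 = 0.0000+0.0000−79.2500 = -79.2500
row 1: 0.0000x − 16.0000y = -88.0000  (k_2=8.7500)
row 2: -10.0000x + 0.0000y = -70.0000  (k_3=-9.2500)
Cramer on rows 1–2 → x = 7.0000, y = 5.5000

(7.0000, 5.5000)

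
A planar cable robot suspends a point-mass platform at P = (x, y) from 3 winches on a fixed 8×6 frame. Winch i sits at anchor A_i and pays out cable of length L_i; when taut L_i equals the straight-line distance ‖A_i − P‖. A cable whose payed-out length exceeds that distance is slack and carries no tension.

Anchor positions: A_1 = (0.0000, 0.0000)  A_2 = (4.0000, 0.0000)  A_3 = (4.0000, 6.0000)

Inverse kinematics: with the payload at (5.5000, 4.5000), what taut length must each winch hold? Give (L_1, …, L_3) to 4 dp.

(7.1063, 4.7434, 2.1213)

L_1 = √((0.0000−5.5000)² + (0.0000−4.5000)²) = 7.1063
L_2 = √((4.0000−5.5000)² + (0.0000−4.5000)²) = 4.7434
L_3 = √((4.0000−5.5000)² + (6.0000−4.5000)²) = 2.1213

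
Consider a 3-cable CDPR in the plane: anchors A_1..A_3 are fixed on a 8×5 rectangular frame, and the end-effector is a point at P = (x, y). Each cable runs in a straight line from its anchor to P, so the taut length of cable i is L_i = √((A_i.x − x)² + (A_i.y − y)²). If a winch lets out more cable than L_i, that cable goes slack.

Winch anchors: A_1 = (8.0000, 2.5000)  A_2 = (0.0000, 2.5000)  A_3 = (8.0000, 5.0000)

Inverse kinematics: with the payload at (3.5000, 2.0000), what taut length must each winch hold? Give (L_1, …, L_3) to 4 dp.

(4.5277, 3.5355, 5.4083)

L_1: Δ = A_1−P = (4.5000, 0.5000) → ‖Δ‖ = √20.5000 = 4.5277
L_2: Δ = A_2−P = (-3.5000, 0.5000) → ‖Δ‖ = √12.5000 = 3.5355
L_3: Δ = A_3−P = (4.5000, 3.0000) → ‖Δ‖ = √29.2500 = 5.4083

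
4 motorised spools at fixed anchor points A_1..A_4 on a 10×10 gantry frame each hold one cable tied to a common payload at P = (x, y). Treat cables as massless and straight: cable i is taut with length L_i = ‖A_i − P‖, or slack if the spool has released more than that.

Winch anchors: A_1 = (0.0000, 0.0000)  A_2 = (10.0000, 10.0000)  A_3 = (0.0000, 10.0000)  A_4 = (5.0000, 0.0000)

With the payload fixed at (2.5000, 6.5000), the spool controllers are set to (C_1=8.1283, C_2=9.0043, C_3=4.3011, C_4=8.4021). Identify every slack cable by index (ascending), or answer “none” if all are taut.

1, 2, 4

cable 1: √((-2.5000)²+(-6.5000)²)=6.9642, C_1=8.1283: slack
cable 2: √((7.5000)²+(3.5000)²)=8.2765, C_2=9.0043: slack
cable 3: √((-2.5000)²+(3.5000)²)=4.3012, C_3=4.3011: taut
cable 4: √((2.5000)²+(-6.5000)²)=6.9642, C_4=8.4021: slack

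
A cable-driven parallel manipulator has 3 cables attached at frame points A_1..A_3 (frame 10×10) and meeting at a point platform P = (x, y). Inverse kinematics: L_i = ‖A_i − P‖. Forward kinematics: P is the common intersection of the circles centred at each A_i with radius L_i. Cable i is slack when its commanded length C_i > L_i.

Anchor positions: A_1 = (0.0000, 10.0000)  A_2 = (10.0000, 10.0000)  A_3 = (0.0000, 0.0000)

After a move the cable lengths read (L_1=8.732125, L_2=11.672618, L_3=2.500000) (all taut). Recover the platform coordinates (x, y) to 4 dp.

(2.0000, 1.5000)

expand ‖A_i−P‖²=L_i² and subtract eq 1 (q_i ≔ ‖A_i‖²−L_i²)
q_1 = 0.0000+100.0000−76.2500 = 23.7500
eq1−eq2 → [-20.0000  0.0000]·P = -40.0000
eq1−eq3 → [0.0000  20.0000]·P = 30.0000
2×2 solve → P = (2.0000, 1.5000)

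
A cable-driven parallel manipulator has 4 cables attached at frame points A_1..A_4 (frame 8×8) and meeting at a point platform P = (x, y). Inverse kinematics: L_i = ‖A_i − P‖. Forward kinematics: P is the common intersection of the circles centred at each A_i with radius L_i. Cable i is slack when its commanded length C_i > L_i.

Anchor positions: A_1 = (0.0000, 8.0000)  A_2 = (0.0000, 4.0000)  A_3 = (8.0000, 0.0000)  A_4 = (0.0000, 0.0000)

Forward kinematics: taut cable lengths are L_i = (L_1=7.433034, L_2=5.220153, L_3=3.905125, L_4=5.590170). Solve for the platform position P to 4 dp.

each cable: (A_i−P)·(A_i−P) = L_i²; let q_i = ‖A_i‖²−L_i²
q_1 = 0.0000+64.0000−55.2500 = 8.7500
row 1: 0.0000x + 8.0000y = 20.0000  (q_2=-11.2500)
row 2: -16.0000x + 16.0000y = -40.0000  (q_3=48.7500)
row 3: 0.0000x + 16.0000y = 40.0000  (q_4=-31.2500)
Cramer on rows 1–2 → x = 5.0000, y = 2.5000
check cable 4: ‖A_4−P‖² = 31.2500 ≈ L_4² = 31.2500 ✓

(5.0000, 2.5000)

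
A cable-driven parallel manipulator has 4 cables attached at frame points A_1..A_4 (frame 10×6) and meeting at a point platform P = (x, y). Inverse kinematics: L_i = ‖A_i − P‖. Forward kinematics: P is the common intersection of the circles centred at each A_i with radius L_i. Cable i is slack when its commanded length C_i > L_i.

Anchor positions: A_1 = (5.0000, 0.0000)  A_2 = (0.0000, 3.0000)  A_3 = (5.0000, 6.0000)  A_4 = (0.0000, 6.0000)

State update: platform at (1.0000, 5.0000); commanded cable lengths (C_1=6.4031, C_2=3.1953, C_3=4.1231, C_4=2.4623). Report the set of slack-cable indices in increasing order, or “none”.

2, 4

i=1: geometric 6.4031 vs commanded 6.4031 ⇒ taut
i=2: geometric 2.2361 vs commanded 3.1953 ⇒ slack
i=3: geometric 4.1231 vs commanded 4.1231 ⇒ taut
i=4: geometric 1.4142 vs commanded 2.4623 ⇒ slack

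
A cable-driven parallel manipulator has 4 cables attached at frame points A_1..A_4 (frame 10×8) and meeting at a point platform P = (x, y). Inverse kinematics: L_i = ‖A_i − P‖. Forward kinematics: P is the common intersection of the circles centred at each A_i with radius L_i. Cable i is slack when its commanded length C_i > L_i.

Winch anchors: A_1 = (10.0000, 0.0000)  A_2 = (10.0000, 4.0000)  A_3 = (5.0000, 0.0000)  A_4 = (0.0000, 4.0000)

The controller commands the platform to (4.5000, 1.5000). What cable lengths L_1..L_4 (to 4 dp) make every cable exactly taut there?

(5.7009, 6.0415, 1.5811, 5.1478)

cable 1: Δx=5.5000, Δy=-1.5000; L_1 = √(Δx²+Δy²) = 5.7009
cable 2: Δx=5.5000, Δy=2.5000; L_2 = √(Δx²+Δy²) = 6.0415
cable 3: Δx=0.5000, Δy=-1.5000; L_3 = √(Δx²+Δy²) = 1.5811
cable 4: Δx=-4.5000, Δy=2.5000; L_4 = √(Δx²+Δy²) = 5.1478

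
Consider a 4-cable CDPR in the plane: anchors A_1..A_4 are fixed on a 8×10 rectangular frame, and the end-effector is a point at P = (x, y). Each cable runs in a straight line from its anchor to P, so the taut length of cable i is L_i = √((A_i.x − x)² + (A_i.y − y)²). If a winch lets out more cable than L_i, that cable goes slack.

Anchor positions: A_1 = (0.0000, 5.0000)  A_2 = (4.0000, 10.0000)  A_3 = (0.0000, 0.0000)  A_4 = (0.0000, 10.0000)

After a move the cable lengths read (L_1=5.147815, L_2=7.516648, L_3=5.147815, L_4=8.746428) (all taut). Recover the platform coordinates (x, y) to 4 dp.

(4.5000, 2.5000)

expand ‖A_i−P‖²=L_i² and subtract eq 1 (k_i ≔ ‖A_i‖²−L_i²)
k_1 = 0.0000+25.0000−26.5000 = -1.5000
eq1−eq2 → [-8.0000  -10.0000]·P = -61.0000
eq1−eq3 → [0.0000  10.0000]·P = 25.0000
eq1−eq4 → [0.0000  -10.0000]·P = -25.0000
2×2 solve → P = (4.5000, 2.5000)
check cable 4: ‖A_4−P‖² = 76.5000 ≈ L_4² = 76.5000 ✓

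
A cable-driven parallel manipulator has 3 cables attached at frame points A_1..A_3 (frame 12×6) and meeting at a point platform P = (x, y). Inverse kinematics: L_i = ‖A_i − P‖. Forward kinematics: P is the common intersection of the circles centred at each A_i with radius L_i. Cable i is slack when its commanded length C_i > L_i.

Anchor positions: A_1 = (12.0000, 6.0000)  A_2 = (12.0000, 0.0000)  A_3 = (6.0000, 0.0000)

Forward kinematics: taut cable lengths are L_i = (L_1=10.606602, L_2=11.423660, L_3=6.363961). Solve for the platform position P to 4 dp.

circle eqns → linear via eq_j − eq_1; set k_j = A_j·A_j − L_j²
k_1 = 144.0000+36.0000−112.5000 = 67.5000
0.0000·x + 12.0000·y = k_1−k_2 = 54.0000
12.0000·x + 12.0000·y = k_1−k_3 = 72.0000
solve first two rows → x=1.5000, y=4.5000

(1.5000, 4.5000)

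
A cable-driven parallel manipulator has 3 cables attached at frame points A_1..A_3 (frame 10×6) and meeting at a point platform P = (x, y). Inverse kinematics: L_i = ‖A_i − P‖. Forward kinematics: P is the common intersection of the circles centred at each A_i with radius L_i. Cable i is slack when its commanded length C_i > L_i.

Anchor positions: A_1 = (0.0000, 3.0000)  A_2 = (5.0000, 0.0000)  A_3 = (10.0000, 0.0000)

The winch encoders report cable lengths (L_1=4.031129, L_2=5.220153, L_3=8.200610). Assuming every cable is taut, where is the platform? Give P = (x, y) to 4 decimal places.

each cable: (A_i−P)·(A_i−P) = L_i²; let c_i = ‖A_i‖²−L_i²
c_1 = 0.0000+9.0000−16.2500 = -7.2500
row 1: -10.0000x + 6.0000y = -5.0000  (c_2=-2.2500)
row 2: -20.0000x + 6.0000y = -40.0000  (c_3=32.7500)
Cramer on rows 1–2 → x = 3.5000, y = 5.0000

(3.5000, 5.0000)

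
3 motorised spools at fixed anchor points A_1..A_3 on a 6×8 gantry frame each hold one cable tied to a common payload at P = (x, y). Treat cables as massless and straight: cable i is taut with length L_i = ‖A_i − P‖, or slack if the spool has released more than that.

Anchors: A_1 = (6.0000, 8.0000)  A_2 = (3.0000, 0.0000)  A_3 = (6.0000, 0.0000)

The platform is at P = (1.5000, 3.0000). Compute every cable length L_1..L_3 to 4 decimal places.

cable 1: Δx=4.5000, Δy=5.0000; L_1 = √(Δx²+Δy²) = 6.7268
cable 2: Δx=1.5000, Δy=-3.0000; L_2 = √(Δx²+Δy²) = 3.3541
cable 3: Δx=4.5000, Δy=-3.0000; L_3 = √(Δx²+Δy²) = 5.4083

(6.7268, 3.3541, 5.4083)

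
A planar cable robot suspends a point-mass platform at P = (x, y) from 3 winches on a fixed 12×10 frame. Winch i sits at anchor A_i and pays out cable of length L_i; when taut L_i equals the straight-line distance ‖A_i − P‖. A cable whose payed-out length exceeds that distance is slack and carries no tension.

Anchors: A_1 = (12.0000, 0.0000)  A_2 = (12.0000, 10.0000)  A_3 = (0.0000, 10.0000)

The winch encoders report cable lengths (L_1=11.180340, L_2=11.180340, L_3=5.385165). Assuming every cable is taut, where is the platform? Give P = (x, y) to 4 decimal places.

expand ‖A_i−P‖²=L_i² and subtract eq 1 (q_i ≔ ‖A_i‖²−L_i²)
q_1 = 144.0000+0.0000−125.0000 = 19.0000
eq1−eq2 → [0.0000  -20.0000]·P = -100.0000
eq1−eq3 → [24.0000  -20.0000]·P = -52.0000
2×2 solve → P = (2.0000, 5.0000)

(2.0000, 5.0000)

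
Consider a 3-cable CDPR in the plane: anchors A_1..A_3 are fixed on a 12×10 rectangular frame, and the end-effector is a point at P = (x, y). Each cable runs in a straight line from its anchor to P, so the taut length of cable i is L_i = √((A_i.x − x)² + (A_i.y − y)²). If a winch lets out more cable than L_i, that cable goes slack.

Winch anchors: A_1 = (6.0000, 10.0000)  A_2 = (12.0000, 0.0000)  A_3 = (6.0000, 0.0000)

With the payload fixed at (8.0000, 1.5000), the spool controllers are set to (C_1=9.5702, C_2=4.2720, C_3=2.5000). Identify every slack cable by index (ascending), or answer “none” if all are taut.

i=1: geometric 8.7321 vs commanded 9.5702 ⇒ slack
i=2: geometric 4.2720 vs commanded 4.2720 ⇒ taut
i=3: geometric 2.5000 vs commanded 2.5000 ⇒ taut

1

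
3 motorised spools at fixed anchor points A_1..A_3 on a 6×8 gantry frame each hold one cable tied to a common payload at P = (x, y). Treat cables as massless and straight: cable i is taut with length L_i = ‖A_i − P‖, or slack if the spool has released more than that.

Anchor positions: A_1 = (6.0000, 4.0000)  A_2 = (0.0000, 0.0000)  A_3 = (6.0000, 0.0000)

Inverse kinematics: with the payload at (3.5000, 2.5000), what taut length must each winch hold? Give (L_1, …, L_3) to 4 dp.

(2.9155, 4.3012, 3.5355)

L_1: Δ = A_1−P = (2.5000, 1.5000) → ‖Δ‖ = √8.5000 = 2.9155
L_2: Δ = A_2−P = (-3.5000, -2.5000) → ‖Δ‖ = √18.5000 = 4.3012
L_3: Δ = A_3−P = (2.5000, -2.5000) → ‖Δ‖ = √12.5000 = 3.5355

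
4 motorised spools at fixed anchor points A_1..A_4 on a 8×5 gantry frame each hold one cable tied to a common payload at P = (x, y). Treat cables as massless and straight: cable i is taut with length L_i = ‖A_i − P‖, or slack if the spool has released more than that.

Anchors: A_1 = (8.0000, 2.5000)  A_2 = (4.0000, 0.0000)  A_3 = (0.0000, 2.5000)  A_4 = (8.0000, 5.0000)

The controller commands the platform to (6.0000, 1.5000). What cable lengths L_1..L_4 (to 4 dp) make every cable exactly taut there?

L_1: Δ = A_1−P = (2.0000, 1.0000) → ‖Δ‖ = √5.0000 = 2.2361
L_2: Δ = A_2−P = (-2.0000, -1.5000) → ‖Δ‖ = √6.2500 = 2.5000
L_3: Δ = A_3−P = (-6.0000, 1.0000) → ‖Δ‖ = √37.0000 = 6.0828
L_4: Δ = A_4−P = (2.0000, 3.5000) → ‖Δ‖ = √16.2500 = 4.0311

(2.2361, 2.5000, 6.0828, 4.0311)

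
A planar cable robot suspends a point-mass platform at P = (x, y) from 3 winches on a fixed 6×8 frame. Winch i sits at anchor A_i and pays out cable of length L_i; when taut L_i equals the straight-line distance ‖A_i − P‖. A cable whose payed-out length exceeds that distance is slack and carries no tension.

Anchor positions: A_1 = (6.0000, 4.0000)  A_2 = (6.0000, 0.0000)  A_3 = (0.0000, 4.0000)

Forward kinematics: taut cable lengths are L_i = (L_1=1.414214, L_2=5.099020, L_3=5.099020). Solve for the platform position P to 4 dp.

expand ‖A_i−P‖²=L_i² and subtract eq 1 (c_i ≔ ‖A_i‖²−L_i²)
c_1 = 36.0000+16.0000−2.0000 = 50.0000
eq1−eq2 → [0.0000  8.0000]·P = 40.0000
eq1−eq3 → [12.0000  0.0000]·P = 60.0000
2×2 solve → P = (5.0000, 5.0000)

(5.0000, 5.0000)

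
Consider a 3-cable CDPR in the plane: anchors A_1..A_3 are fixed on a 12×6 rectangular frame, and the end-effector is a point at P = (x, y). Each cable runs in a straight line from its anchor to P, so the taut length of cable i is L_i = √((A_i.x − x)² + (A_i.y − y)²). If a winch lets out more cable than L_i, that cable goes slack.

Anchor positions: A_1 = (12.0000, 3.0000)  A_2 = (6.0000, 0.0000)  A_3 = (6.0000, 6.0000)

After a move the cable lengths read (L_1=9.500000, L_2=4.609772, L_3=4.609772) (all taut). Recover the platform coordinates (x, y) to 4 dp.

(2.5000, 3.0000)

each cable: (A_i−P)·(A_i−P) = L_i²; let k_i = ‖A_i‖²−L_i²
k_1 = 144.0000+9.0000−90.2500 = 62.7500
row 1: 12.0000x + 6.0000y = 48.0000  (k_2=14.7500)
row 2: 12.0000x − 6.0000y = 12.0000  (k_3=50.7500)
Cramer on rows 1–2 → x = 2.5000, y = 3.0000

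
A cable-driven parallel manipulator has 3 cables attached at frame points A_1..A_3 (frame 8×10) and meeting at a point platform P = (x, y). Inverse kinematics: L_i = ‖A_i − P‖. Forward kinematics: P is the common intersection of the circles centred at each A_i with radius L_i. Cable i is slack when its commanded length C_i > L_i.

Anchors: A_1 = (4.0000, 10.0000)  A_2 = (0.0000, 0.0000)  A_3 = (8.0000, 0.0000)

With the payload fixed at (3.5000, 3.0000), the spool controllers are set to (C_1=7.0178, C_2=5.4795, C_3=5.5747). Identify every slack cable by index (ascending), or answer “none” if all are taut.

i=1: geometric 7.0178 vs commanded 7.0178 ⇒ taut
i=2: geometric 4.6098 vs commanded 5.4795 ⇒ slack
i=3: geometric 5.4083 vs commanded 5.5747 ⇒ slack

2, 3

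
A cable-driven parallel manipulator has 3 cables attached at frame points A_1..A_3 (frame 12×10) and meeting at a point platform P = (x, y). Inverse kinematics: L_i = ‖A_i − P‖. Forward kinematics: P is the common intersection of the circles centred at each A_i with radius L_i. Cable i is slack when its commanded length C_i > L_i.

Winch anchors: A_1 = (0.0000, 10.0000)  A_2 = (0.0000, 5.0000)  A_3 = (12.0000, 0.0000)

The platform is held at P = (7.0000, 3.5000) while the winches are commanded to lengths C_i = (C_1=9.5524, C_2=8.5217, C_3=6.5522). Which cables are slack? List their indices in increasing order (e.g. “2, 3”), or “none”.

cable 1: √((-7.0000)²+(6.5000)²)=9.5525, C_1=9.5524: taut
cable 2: √((-7.0000)²+(1.5000)²)=7.1589, C_2=8.5217: slack
cable 3: √((5.0000)²+(-3.5000)²)=6.1033, C_3=6.5522: slack

2, 3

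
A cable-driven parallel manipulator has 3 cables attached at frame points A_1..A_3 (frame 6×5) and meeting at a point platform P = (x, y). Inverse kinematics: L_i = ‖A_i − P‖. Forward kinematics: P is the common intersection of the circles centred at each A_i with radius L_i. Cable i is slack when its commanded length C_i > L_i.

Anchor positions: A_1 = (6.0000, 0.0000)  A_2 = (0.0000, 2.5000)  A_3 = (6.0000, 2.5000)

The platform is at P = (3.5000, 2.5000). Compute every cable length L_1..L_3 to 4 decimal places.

(3.5355, 3.5000, 2.5000)

cable 1: Δx=2.5000, Δy=-2.5000; L_1 = √(Δx²+Δy²) = 3.5355
cable 2: Δx=-3.5000, Δy=0.0000; L_2 = √(Δx²+Δy²) = 3.5000
cable 3: Δx=2.5000, Δy=0.0000; L_3 = √(Δx²+Δy²) = 2.5000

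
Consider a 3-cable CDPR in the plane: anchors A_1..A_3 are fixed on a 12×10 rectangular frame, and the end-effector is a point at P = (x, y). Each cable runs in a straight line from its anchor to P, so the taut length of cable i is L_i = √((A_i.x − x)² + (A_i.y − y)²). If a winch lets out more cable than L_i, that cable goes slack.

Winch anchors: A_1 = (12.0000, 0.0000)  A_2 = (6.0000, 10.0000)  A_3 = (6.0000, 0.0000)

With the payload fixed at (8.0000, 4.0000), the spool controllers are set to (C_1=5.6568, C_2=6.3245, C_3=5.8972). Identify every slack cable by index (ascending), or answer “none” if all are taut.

3

cable 1: L_1 = ‖A_1−P‖ = 5.6569;  C_1 = 5.6568 → taut
cable 2: L_2 = ‖A_2−P‖ = 6.3246;  C_2 = 6.3245 → taut
cable 3: L_3 = ‖A_3−P‖ = 4.4721;  C_3 = 5.8972 → slack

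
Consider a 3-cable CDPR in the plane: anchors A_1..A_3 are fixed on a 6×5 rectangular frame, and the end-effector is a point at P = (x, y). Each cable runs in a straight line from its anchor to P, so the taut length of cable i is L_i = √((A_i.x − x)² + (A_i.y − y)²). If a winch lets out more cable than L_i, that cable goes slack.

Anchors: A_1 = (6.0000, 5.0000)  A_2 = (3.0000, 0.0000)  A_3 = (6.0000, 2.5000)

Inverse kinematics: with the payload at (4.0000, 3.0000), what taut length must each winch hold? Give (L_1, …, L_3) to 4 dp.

L_1: Δ = A_1−P = (2.0000, 2.0000) → ‖Δ‖ = √8.0000 = 2.8284
L_2: Δ = A_2−P = (-1.0000, -3.0000) → ‖Δ‖ = √10.0000 = 3.1623
L_3: Δ = A_3−P = (2.0000, -0.5000) → ‖Δ‖ = √4.2500 = 2.0616

(2.8284, 3.1623, 2.0616)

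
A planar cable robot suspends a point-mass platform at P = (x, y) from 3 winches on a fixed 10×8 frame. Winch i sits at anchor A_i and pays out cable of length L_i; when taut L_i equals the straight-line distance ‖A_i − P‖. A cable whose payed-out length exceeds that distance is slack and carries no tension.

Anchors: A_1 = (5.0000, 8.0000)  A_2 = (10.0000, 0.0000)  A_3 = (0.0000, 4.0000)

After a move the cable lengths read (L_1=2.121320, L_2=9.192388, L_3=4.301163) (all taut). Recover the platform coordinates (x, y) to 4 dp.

each cable: (A_i−P)·(A_i−P) = L_i²; let k_i = ‖A_i‖²−L_i²
k_1 = 25.0000+64.0000−4.5000 = 84.5000
row 1: -10.0000x + 16.0000y = 69.0000  (k_2=15.5000)
row 2: 10.0000x + 8.0000y = 87.0000  (k_3=-2.5000)
Cramer on rows 1–2 → x = 3.5000, y = 6.5000

(3.5000, 6.5000)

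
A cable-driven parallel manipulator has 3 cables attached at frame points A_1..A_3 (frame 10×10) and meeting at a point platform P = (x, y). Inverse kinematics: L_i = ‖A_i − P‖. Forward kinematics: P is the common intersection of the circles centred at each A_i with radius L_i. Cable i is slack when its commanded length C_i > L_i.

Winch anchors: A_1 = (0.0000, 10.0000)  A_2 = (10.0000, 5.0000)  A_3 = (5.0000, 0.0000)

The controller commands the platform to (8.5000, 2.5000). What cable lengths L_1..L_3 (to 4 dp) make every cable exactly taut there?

(11.3358, 2.9155, 4.3012)

cable 1: Δx=-8.5000, Δy=7.5000; L_1 = √(Δx²+Δy²) = 11.3358
cable 2: Δx=1.5000, Δy=2.5000; L_2 = √(Δx²+Δy²) = 2.9155
cable 3: Δx=-3.5000, Δy=-2.5000; L_3 = √(Δx²+Δy²) = 4.3012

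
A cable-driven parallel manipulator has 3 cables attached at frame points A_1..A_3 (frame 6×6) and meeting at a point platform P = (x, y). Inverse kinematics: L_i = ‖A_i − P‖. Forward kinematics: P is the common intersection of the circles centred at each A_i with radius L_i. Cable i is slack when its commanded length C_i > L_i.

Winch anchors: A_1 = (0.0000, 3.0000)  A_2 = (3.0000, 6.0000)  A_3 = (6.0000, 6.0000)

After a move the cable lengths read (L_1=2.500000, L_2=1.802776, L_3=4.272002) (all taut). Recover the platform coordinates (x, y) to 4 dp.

(2.0000, 4.5000)

circle eqns → linear via eq_j − eq_1; set k_j = A_j·A_j − L_j²
k_1 = 0.0000+9.0000−6.2500 = 2.7500
-6.0000·x − 6.0000·y = k_1−k_2 = -39.0000
-12.0000·x − 6.0000·y = k_1−k_3 = -51.0000
solve first two rows → x=2.0000, y=4.5000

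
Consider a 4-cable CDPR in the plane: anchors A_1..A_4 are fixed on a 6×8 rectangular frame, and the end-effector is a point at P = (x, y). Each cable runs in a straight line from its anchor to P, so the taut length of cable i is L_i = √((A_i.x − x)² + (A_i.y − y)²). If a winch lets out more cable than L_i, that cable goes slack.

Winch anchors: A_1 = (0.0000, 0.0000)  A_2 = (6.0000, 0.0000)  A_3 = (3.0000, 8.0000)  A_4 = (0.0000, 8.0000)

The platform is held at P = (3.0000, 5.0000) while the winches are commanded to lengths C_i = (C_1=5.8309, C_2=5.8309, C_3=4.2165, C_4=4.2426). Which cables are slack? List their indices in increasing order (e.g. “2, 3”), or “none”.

cable 1: L_1 = ‖A_1−P‖ = 5.8310;  C_1 = 5.8309 → taut
cable 2: L_2 = ‖A_2−P‖ = 5.8310;  C_2 = 5.8309 → taut
cable 3: L_3 = ‖A_3−P‖ = 3.0000;  C_3 = 4.2165 → slack
cable 4: L_4 = ‖A_4−P‖ = 4.2426;  C_4 = 4.2426 → taut

3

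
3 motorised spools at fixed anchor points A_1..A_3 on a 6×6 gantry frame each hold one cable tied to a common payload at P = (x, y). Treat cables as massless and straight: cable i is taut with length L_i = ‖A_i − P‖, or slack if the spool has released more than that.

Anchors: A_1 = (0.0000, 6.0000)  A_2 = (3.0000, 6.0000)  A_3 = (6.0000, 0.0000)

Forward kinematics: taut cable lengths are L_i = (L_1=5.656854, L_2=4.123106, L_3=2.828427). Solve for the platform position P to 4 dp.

(4.0000, 2.0000)

expand ‖A_i−P‖²=L_i² and subtract eq 1 (c_i ≔ ‖A_i‖²−L_i²)
c_1 = 0.0000+36.0000−32.0000 = 4.0000
eq1−eq2 → [-6.0000  0.0000]·P = -24.0000
eq1−eq3 → [-12.0000  12.0000]·P = -24.0000
2×2 solve → P = (4.0000, 2.0000)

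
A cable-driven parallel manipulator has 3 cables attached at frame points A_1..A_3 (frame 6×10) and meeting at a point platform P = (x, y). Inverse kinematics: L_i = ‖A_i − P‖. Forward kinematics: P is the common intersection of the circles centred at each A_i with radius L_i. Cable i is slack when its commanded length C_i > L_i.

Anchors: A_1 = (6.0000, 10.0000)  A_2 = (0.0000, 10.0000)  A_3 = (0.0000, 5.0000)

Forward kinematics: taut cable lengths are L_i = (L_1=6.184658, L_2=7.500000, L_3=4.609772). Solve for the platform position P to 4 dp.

(4.5000, 4.0000)

circle eqns → linear via eq_j − eq_1; set q_j = A_j·A_j − L_j²
q_1 = 36.0000+100.0000−38.2500 = 97.7500
12.0000·x + 0.0000·y = q_1−q_2 = 54.0000
12.0000·x + 10.0000·y = q_1−q_3 = 94.0000
solve first two rows → x=4.5000, y=4.0000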